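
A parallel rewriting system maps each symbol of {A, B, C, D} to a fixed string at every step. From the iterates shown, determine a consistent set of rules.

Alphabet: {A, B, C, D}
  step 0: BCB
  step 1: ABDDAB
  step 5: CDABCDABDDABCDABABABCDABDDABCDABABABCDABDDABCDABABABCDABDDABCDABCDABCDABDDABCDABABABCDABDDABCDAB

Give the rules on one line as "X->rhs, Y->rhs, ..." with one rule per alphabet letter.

A->CD, B->AB, C->DD, D->AB

  step 0 ⇒ step 1: BCB ⇒ AB·DD·AB
    B ↦ AB
    C ↦ DD
    A ↦ CD  (constrained at step 1)
    D ↦ AB  (constrained at step 1)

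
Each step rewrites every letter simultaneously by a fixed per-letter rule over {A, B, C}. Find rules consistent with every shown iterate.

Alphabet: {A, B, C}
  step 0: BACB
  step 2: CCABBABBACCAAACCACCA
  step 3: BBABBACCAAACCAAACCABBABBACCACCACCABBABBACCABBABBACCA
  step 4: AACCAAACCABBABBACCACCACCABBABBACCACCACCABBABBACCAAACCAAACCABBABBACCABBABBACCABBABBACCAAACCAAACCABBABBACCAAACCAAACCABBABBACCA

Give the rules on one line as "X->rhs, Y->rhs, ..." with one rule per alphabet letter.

  step 3 ⇒ step 4: BBABBACCAAACCAAACCABBABBACCACCACCABBABBACCABBABBACCA ⇒ A·A·CCA·A·A·CCA·BBA·BBA·CCA·CCA·CCA·BBA·BBA·CCA·CCA·CCA·BBA·BBA·CCA·A·A·CCA·A·A·CCA·BBA·BBA·CCA·BBA·BBA·CCA·BBA·BBA·CCA·A·A·CCA·A·A·CCA·BBA·BBA·CCA·A·A·CCA·A·A·CCA·BBA·BBA·CCA
    A ↦ CCA
    B ↦ A
    C ↦ BBA

A->CCA, B->A, C->BBA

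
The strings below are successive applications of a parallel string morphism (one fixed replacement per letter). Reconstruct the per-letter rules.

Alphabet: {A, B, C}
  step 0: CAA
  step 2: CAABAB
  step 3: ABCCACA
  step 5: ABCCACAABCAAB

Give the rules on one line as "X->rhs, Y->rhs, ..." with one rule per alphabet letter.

A->C, B->A, C->AB

  step 2 ⇒ step 3: CAABAB ⇒ AB·C·C·A·C·A
    A ↦ C
    B ↦ A
    C ↦ AB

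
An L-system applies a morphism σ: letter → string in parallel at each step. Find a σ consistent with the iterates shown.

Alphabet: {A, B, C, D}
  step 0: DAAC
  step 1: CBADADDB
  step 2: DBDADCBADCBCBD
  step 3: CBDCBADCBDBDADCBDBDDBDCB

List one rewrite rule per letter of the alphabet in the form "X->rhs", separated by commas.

  step 2 ⇒ step 3: DBDADCBADCBCBD ⇒ CB·D·CB·AD·CB·DB·D·AD·CB·DB·D·DB·D·CB
    A ↦ AD
    B ↦ D
    C ↦ DB
    D ↦ CB

A->AD, B->D, C->DB, D->CB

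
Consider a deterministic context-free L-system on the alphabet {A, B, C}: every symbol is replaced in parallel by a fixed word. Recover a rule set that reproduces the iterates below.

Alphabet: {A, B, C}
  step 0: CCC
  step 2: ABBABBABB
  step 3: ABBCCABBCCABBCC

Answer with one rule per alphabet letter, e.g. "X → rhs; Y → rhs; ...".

  step 2 ⇒ step 3: ABBABBABB ⇒ ABB·C·C·ABB·C·C·ABB·C·C
    A ↦ ABB
    B ↦ C
    C ↦ A  (constrained at step 0)

A->ABB, B->C, C->A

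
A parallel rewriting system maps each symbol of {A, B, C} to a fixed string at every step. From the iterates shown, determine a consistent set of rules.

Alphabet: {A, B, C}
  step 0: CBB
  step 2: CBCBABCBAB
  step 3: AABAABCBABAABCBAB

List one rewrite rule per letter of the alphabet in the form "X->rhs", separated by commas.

  step 2 ⇒ step 3: CBCBABCBAB ⇒ A·AB·A·AB·CB·AB·A·AB·CB·AB
    A ↦ CB
    B ↦ AB
    C ↦ A

A->CB, B->AB, C->A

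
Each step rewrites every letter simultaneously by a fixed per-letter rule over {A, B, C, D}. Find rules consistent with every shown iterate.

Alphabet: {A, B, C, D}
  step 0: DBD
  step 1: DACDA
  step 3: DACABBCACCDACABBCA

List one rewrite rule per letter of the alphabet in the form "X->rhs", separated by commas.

A->CA, B->C, C->BB, D->DA

  step 0 ⇒ step 1: DBD ⇒ DA·C·DA
    B ↦ C
    D ↦ DA
    A ↦ CA  (constrained at step 1)
    C ↦ BB  (constrained at step 1)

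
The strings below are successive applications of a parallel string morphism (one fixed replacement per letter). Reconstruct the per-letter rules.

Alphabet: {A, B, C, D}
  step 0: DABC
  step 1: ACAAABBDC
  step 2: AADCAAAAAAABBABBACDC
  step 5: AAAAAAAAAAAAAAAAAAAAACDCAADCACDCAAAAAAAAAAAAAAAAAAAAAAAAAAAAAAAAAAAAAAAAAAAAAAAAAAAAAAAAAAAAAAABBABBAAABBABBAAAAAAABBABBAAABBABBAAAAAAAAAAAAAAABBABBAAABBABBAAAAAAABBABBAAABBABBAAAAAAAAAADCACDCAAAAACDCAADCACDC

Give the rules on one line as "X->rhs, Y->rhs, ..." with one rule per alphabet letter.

  step 1 ⇒ step 2: ACAAABBDC ⇒ AA·DC·AA·AA·AA·ABB·ABB·AC·DC
    A ↦ AA
    B ↦ ABB
    C ↦ DC
    D ↦ AC

A->AA, B->ABB, C->DC, D->AC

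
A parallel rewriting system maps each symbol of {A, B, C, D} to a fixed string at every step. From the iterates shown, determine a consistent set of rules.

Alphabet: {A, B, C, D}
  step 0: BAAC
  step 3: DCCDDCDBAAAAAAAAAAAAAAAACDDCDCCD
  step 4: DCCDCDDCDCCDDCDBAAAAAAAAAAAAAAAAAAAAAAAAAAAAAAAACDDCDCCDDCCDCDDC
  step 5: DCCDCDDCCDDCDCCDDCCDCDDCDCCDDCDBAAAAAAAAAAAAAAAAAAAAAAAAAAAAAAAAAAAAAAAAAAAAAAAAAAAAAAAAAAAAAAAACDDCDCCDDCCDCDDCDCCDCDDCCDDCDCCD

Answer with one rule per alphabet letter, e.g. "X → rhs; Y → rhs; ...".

A->AA, B->DB, C->CD, D->DC

  step 4 ⇒ step 5: DCCDCDDCDCCDDCDBAAAAAAAAAAAAAAAAAAAAAAAAAAAAAAAACDDCDCCDDCCDCDDC ⇒ DC·CD·CD·DC·CD·DC·DC·CD·DC·CD·CD·DC·DC·CD·DC·DB·AA·AA·AA·AA·AA·AA·AA·AA·AA·AA·AA·AA·AA·AA·AA·AA·AA·AA·AA·AA·AA·AA·AA·AA·AA·AA·AA·AA·AA·AA·AA·AA·CD·DC·DC·CD·DC·CD·CD·DC·DC·CD·CD·DC·CD·DC·DC·CD
    A ↦ AA
    B ↦ DB
    C ↦ CD
    D ↦ DC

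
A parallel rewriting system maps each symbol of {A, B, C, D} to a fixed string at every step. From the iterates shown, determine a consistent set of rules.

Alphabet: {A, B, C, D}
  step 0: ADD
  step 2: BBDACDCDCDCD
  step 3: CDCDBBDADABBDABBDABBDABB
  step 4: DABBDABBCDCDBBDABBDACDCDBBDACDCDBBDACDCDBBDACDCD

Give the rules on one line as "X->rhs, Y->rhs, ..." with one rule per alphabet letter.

A->DA, B->CD, C->DA, D->BB

  step 3 ⇒ step 4: CDCDBBDADABBDABBDABBDABB ⇒ DA·BB·DA·BB·CD·CD·BB·DA·BB·DA·CD·CD·BB·DA·CD·CD·BB·DA·CD·CD·BB·DA·CD·CD
    A ↦ DA
    B ↦ CD
    C ↦ DA
    D ↦ BB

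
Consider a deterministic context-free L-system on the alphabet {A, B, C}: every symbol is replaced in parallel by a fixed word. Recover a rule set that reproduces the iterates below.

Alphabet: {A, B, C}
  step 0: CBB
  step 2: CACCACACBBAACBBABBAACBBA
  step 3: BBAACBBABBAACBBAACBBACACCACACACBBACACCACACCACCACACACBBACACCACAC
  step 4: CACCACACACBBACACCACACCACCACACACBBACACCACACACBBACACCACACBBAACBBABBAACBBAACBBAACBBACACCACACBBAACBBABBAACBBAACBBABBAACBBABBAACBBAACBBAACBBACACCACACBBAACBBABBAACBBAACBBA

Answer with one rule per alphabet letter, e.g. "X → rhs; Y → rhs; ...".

A->AC, B->CAC, C->BBA

  step 3 ⇒ step 4: BBAACBBABBAACBBAACBBACACCACACACBBACACCACACCACCACACACBBACACCACAC ⇒ CAC·CAC·AC·AC·BBA·CAC·CAC·AC·CAC·CAC·AC·AC·BBA·CAC·CAC·AC·AC·BBA·CAC·CAC·AC·BBA·AC·BBA·BBA·AC·BBA·AC·BBA·AC·BBA·CAC·CAC·AC·BBA·AC·BBA·BBA·AC·BBA·AC·BBA·BBA·AC·BBA·BBA·AC·BBA·AC·BBA·AC·BBA·CAC·CAC·AC·BBA·AC·BBA·BBA·AC·BBA·AC·BBA
    A ↦ AC
    B ↦ CAC
    C ↦ BBA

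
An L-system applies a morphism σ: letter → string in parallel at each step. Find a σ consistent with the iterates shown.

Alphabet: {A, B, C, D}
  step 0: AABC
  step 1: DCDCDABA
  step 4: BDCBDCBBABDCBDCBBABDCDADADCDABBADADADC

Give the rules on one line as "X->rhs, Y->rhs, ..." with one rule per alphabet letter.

A->DC, B->DA, C->BA, D->B

  step 0 ⇒ step 1: AABC ⇒ DC·DC·DA·BA
    A ↦ DC
    B ↦ DA
    C ↦ BA
    D ↦ B  (constrained at step 1)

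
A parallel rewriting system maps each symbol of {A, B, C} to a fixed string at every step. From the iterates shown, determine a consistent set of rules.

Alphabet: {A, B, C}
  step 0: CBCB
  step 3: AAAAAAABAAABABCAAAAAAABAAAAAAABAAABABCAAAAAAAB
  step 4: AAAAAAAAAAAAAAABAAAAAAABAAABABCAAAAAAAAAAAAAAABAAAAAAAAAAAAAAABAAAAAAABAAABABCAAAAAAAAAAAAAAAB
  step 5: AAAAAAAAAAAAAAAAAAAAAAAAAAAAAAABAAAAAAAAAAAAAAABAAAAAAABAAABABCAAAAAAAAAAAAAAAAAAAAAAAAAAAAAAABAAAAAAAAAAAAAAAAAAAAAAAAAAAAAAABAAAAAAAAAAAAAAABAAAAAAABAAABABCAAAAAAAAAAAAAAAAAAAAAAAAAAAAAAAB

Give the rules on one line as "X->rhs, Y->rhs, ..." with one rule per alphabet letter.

A->AA, B->AB, C->ABC

  step 4 ⇒ step 5: AAAAAAAAAAAAAAABAAAAAAABAAABABCAAAAAAAAAAAAAAABAAAAAAAAAAAAAAABAAAAAAABAAABABCAAAAAAAAAAAAAAAB ⇒ AA·AA·AA·AA·AA·AA·AA·AA·AA·AA·AA·AA·AA·AA·AA·AB·AA·AA·AA·AA·AA·AA·AA·AB·AA·AA·AA·AB·AA·AB·ABC·AA·AA·AA·AA·AA·AA·AA·AA·AA·AA·AA·AA·AA·AA·AA·AB·AA·AA·AA·AA·AA·AA·AA·AA·AA·AA·AA·AA·AA·AA·AA·AB·AA·AA·AA·AA·AA·AA·AA·AB·AA·AA·AA·AB·AA·AB·ABC·AA·AA·AA·AA·AA·AA·AA·AA·AA·AA·AA·AA·AA·AA·AA·AB
    A ↦ AA
    B ↦ AB
    C ↦ ABC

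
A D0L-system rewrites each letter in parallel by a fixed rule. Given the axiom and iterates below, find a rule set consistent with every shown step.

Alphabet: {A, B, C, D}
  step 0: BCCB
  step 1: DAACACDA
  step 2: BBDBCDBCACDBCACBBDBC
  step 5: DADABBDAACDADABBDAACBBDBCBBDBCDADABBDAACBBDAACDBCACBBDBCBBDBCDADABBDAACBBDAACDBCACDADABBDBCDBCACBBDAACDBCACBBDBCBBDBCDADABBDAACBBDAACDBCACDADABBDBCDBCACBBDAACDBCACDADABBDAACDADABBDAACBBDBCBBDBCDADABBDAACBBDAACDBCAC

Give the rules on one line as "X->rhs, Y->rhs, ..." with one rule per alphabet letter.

A->DBC, B->DA, C->AC, D->BB

  step 1 ⇒ step 2: DAACACDA ⇒ BB·DBC·DBC·AC·DBC·AC·BB·DBC
    A ↦ DBC
    C ↦ AC
    D ↦ BB
  step 0 ⇒ step 1: BCCB ⇒ DA·AC·AC·DA
    B ↦ DA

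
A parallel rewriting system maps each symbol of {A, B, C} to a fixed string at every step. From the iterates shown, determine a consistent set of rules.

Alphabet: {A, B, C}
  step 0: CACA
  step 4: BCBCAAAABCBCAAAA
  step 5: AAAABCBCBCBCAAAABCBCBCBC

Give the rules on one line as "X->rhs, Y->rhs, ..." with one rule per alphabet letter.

  step 4 ⇒ step 5: BCBCAAAABCBCAAAA ⇒ A·A·A·A·BC·BC·BC·BC·A·A·A·A·BC·BC·BC·BC
    A ↦ BC
    B ↦ A
    C ↦ A

A->BC, B->A, C->A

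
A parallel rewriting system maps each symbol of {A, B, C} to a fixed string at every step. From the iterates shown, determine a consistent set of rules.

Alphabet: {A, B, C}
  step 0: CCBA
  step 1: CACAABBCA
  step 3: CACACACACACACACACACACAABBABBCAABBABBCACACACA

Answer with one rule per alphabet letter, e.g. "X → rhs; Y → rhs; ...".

  step 0 ⇒ step 1: CCBA ⇒ CA·CA·ABB·CA
    A ↦ CA
    B ↦ ABB
    C ↦ CA

A->CA, B->ABB, C->CA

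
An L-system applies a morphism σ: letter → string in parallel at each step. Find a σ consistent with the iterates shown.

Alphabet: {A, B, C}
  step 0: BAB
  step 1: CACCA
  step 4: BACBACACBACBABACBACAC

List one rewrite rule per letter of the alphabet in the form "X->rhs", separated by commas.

  step 0 ⇒ step 1: BAB ⇒ CA·C·CA
    A ↦ C
    B ↦ CA
    C ↦ BA  (constrained at step 1)

A->C, B->CA, C->BA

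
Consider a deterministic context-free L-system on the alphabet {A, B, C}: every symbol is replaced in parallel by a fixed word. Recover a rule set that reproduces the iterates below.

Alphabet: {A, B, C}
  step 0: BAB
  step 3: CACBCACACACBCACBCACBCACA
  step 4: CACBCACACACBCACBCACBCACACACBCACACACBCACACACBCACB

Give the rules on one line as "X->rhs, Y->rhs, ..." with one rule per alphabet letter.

  step 3 ⇒ step 4: CACBCACACACBCACBCACBCACA ⇒ CA·CB·CA·CA·CA·CB·CA·CB·CA·CB·CA·CA·CA·CB·CA·CA·CA·CB·CA·CA·CA·CB·CA·CB
    A ↦ CB
    B ↦ CA
    C ↦ CA

A->CB, B->CA, C->CA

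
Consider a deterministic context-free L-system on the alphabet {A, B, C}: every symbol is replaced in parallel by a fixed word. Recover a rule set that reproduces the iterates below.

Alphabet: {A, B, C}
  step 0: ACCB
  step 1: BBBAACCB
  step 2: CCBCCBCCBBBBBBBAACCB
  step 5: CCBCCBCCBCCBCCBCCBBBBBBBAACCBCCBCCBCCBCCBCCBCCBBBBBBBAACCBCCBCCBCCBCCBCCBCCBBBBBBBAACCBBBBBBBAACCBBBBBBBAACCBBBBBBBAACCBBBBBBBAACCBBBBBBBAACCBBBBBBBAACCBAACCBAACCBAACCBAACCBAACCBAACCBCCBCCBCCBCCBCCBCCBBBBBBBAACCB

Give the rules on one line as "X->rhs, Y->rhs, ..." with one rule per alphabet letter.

  step 1 ⇒ step 2: BBBAACCB ⇒ CCB·CCB·CCB·BBB·BBB·A·A·CCB
    A ↦ BBB
    B ↦ CCB
    C ↦ A

A->BBB, B->CCB, C->A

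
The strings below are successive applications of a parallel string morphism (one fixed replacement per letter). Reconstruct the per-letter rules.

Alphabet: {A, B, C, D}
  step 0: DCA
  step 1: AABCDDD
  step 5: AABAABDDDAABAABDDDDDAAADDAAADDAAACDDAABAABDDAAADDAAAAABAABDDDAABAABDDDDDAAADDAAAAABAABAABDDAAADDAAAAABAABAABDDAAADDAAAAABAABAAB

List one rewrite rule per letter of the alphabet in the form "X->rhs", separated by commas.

  step 0 ⇒ step 1: DCA ⇒ AAB·CDD·D
    A ↦ D
    C ↦ CDD
    D ↦ AAB
    B ↦ AAA  (constrained at step 1)

A->D, B->AAA, C->CDD, D->AAB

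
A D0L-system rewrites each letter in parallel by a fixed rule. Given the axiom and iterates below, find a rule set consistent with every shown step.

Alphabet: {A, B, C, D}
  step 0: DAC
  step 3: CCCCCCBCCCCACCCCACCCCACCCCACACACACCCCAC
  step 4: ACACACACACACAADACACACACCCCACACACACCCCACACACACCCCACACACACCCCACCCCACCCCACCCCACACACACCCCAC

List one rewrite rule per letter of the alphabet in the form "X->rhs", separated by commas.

A->CCC, B->AAD, C->AC, D->BC

  step 3 ⇒ step 4: CCCCCCBCCCCACCCCACCCCACCCCACACACACCCCAC ⇒ AC·AC·AC·AC·AC·AC·AAD·AC·AC·AC·AC·CCC·AC·AC·AC·AC·CCC·AC·AC·AC·AC·CCC·AC·AC·AC·AC·CCC·AC·CCC·AC·CCC·AC·CCC·AC·AC·AC·AC·CCC·AC
    A ↦ CCC
    B ↦ AAD
    C ↦ AC
    D ↦ BC  (constrained at step 0)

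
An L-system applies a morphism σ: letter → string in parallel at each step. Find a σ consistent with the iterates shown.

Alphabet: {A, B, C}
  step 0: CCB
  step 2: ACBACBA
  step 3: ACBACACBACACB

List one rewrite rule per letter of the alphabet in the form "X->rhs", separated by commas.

A->ACB, B->C, C->A

  step 2 ⇒ step 3: ACBACBA ⇒ ACB·A·C·ACB·A·C·ACB
    A ↦ ACB
    B ↦ C
    C ↦ A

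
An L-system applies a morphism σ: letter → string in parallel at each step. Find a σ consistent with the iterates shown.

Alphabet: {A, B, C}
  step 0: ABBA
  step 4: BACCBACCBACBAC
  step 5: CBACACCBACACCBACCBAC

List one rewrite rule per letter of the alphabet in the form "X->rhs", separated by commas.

A->B, B->C, C->AC

  step 4 ⇒ step 5: BACCBACCBACBAC ⇒ C·B·AC·AC·C·B·AC·AC·C·B·AC·C·B·AC
    A ↦ B
    B ↦ C
    C ↦ AC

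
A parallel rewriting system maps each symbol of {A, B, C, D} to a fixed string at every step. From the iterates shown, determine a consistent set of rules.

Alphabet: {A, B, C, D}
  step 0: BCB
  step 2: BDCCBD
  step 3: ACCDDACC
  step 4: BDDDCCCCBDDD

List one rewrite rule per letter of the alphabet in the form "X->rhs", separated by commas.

  step 3 ⇒ step 4: ACCDDACC ⇒ BD·D·D·CC·CC·BD·D·D
    A ↦ BD
    C ↦ D
    D ↦ CC
  step 2 ⇒ step 3: BDCCBD ⇒ A·CC·D·D·A·CC
    B ↦ A

A->BD, B->A, C->D, D->CC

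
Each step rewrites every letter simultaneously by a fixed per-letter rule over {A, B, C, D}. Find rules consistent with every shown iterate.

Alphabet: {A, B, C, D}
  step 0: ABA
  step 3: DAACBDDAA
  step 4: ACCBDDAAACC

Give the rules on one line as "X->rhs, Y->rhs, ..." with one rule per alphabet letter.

  step 3 ⇒ step 4: DAACBDDAA ⇒ A·C·C·BD·DA·A·A·C·C
    A ↦ C
    B ↦ DA
    C ↦ BD
    D ↦ A

A->C, B->DA, C->BD, D->A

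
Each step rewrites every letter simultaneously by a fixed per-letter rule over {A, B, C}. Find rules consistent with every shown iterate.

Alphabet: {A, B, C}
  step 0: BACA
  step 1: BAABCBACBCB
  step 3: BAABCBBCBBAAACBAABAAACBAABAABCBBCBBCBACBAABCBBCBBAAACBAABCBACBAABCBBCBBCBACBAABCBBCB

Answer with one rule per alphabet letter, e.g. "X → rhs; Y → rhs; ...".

  step 0 ⇒ step 1: BACA ⇒ BAA·BCB·AC·BCB
    A ↦ BCB
    B ↦ BAA
    C ↦ AC

A->BCB, B->BAA, C->AC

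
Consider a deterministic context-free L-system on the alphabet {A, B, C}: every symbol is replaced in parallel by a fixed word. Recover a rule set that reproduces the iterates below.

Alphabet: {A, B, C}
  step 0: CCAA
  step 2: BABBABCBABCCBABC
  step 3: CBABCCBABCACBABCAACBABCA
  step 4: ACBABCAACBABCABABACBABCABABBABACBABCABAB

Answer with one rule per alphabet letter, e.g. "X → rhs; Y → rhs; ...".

A->BAB, B->C, C->A

  step 3 ⇒ step 4: CBABCCBABCACBABCAACBABCA ⇒ A·C·BAB·C·A·A·C·BAB·C·A·BAB·A·C·BAB·C·A·BAB·BAB·A·C·BAB·C·A·BAB
    A ↦ BAB
    B ↦ C
    C ↦ A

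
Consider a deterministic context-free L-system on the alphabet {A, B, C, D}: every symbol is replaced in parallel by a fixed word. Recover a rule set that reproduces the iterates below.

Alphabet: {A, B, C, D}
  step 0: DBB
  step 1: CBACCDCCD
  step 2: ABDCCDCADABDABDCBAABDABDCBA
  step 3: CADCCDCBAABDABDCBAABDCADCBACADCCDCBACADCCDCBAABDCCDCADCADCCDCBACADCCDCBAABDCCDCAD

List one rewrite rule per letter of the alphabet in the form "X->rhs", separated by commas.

  step 2 ⇒ step 3: ABDCCDCADABDABDCBAABDABDCBA ⇒ CAD·CCD·CBA·ABD·ABD·CBA·ABD·CAD·CBA·CAD·CCD·CBA·CAD·CCD·CBA·ABD·CCD·CAD·CAD·CCD·CBA·CAD·CCD·CBA·ABD·CCD·CAD
    A ↦ CAD
    B ↦ CCD
    C ↦ ABD
    D ↦ CBA

A->CAD, B->CCD, C->ABD, D->CBA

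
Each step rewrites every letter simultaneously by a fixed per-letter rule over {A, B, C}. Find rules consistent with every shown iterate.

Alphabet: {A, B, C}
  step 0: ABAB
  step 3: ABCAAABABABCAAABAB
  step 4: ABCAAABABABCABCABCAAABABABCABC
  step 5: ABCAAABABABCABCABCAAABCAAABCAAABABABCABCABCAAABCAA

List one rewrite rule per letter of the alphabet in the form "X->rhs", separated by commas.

A->AB, B->C, C->AA

  step 4 ⇒ step 5: ABCAAABABABCABCABCAAABABABCABC ⇒ AB·C·AA·AB·AB·AB·C·AB·C·AB·C·AA·AB·C·AA·AB·C·AA·AB·AB·AB·C·AB·C·AB·C·AA·AB·C·AA
    A ↦ AB
    B ↦ C
    C ↦ AA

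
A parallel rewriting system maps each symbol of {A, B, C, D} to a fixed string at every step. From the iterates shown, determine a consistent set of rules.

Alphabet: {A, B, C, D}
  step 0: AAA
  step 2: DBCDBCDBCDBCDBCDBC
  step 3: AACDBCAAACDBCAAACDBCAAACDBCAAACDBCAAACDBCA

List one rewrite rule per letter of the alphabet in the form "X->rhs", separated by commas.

A->BB, B->DBC, C->A, D->AAC

  step 2 ⇒ step 3: DBCDBCDBCDBCDBCDBC ⇒ AAC·DBC·A·AAC·DBC·A·AAC·DBC·A·AAC·DBC·A·AAC·DBC·A·AAC·DBC·A
    B ↦ DBC
    C ↦ A
    D ↦ AAC
    A ↦ BB  (constrained at step 0)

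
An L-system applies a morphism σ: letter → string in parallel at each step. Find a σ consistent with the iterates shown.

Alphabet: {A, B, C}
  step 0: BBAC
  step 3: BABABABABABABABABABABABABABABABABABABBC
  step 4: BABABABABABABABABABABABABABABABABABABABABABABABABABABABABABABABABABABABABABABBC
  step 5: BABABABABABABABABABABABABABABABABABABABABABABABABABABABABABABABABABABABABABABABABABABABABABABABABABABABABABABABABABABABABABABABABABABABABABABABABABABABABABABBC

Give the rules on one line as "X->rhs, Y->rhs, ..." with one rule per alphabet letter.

A->BA, B->BA, C->BBC

  step 4 ⇒ step 5: BABABABABABABABABABABABABABABABABABABABABABABABABABABABABABABABABABABABABABABBC ⇒ BA·BA·BA·BA·BA·BA·BA·BA·BA·BA·BA·BA·BA·BA·BA·BA·BA·BA·BA·BA·BA·BA·BA·BA·BA·BA·BA·BA·BA·BA·BA·BA·BA·BA·BA·BA·BA·BA·BA·BA·BA·BA·BA·BA·BA·BA·BA·BA·BA·BA·BA·BA·BA·BA·BA·BA·BA·BA·BA·BA·BA·BA·BA·BA·BA·BA·BA·BA·BA·BA·BA·BA·BA·BA·BA·BA·BA·BA·BBC
    A ↦ BA
    B ↦ BA
    C ↦ BBC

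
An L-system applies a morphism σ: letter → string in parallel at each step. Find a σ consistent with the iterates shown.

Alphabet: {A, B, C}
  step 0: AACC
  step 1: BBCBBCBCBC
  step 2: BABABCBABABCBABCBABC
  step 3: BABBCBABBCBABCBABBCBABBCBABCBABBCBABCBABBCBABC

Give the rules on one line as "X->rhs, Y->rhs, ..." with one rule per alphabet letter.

  step 2 ⇒ step 3: BABABCBABABCBABCBABC ⇒ BA·BBC·BA·BBC·BA·BC·BA·BBC·BA·BBC·BA·BC·BA·BBC·BA·BC·BA·BBC·BA·BC
    A ↦ BBC
    B ↦ BA
    C ↦ BC

A->BBC, B->BA, C->BC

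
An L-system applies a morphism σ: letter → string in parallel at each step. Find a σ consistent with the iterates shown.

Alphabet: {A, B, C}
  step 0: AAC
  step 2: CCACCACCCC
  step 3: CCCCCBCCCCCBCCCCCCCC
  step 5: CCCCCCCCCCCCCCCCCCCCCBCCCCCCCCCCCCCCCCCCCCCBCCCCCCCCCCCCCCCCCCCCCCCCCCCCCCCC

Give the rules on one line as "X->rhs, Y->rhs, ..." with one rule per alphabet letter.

  step 2 ⇒ step 3: CCACCACCCC ⇒ CC·CC·CB·CC·CC·CB·CC·CC·CC·CC
    A ↦ CB
    C ↦ CC
    B ↦ A  (constrained at step 3)

A->CB, B->A, C->CC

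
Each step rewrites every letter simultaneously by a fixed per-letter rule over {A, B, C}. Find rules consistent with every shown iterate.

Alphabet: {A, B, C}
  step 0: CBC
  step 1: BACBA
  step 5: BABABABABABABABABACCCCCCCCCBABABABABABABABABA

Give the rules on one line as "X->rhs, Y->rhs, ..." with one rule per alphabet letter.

  step 0 ⇒ step 1: CBC ⇒ BA·C·BA
    B ↦ C
    C ↦ BA
    A ↦ CC  (constrained at step 1)

A->CC, B->C, C->BA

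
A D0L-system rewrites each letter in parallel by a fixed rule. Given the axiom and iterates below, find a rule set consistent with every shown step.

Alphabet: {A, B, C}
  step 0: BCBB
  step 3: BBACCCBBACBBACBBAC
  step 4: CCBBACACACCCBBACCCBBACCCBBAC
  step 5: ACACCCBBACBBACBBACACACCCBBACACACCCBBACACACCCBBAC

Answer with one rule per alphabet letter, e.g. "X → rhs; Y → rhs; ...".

  step 4 ⇒ step 5: CCBBACACACCCBBACCCBBACCCBBAC ⇒ AC·AC·C·C·BB·AC·BB·AC·BB·AC·AC·AC·C·C·BB·AC·AC·AC·C·C·BB·AC·AC·AC·C·C·BB·AC
    A ↦ BB
    B ↦ C
    C ↦ AC

A->BB, B->C, C->AC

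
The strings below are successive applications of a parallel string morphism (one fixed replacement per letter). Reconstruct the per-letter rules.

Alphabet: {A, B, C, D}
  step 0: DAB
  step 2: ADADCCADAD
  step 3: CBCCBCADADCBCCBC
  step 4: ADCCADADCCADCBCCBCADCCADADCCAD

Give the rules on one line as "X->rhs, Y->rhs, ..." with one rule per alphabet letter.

  step 3 ⇒ step 4: CBCCBCADADCBCCBC ⇒ AD·CC·AD·AD·CC·AD·CB·C·CB·C·AD·CC·AD·AD·CC·AD
    A ↦ CB
    B ↦ CC
    C ↦ AD
    D ↦ C

A->CB, B->CC, C->AD, D->C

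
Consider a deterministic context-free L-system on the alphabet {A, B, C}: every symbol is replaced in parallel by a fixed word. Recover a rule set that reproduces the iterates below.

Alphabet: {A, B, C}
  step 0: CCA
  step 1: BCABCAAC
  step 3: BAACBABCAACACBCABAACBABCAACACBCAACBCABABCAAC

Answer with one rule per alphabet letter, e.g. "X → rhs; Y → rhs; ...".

A->AC, B->BA, C->BCA

  step 0 ⇒ step 1: CCA ⇒ BCA·BCA·AC
    A ↦ AC
    C ↦ BCA
    B ↦ BA  (constrained at step 1)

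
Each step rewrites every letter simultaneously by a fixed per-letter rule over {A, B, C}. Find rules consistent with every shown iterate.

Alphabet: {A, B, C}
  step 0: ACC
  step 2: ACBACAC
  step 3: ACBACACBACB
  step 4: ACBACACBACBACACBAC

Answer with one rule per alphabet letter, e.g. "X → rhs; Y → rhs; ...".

  step 3 ⇒ step 4: ACBACACBACB ⇒ AC·B·AC·AC·B·AC·B·AC·AC·B·AC
    A ↦ AC
    B ↦ AC
    C ↦ B

A->AC, B->AC, C->B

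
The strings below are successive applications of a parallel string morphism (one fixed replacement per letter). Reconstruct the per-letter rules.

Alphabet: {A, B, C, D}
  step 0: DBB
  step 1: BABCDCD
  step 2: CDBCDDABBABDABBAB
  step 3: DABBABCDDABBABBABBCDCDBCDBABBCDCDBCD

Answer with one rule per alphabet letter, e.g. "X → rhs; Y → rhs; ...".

A->B, B->CD, C->DAB, D->BAB

  step 2 ⇒ step 3: CDBCDDABBABDABBAB ⇒ DAB·BAB·CD·DAB·BAB·BAB·B·CD·CD·B·CD·BAB·B·CD·CD·B·CD
    A ↦ B
    B ↦ CD
    C ↦ DAB
    D ↦ BAB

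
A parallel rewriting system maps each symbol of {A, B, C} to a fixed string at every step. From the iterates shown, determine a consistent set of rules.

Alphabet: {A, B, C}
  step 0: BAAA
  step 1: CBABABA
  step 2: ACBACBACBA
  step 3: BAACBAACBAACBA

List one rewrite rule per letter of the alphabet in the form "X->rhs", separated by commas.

A->BA, B->C, C->A

  step 2 ⇒ step 3: ACBACBACBA ⇒ BA·A·C·BA·A·C·BA·A·C·BA
    A ↦ BA
    B ↦ C
    C ↦ A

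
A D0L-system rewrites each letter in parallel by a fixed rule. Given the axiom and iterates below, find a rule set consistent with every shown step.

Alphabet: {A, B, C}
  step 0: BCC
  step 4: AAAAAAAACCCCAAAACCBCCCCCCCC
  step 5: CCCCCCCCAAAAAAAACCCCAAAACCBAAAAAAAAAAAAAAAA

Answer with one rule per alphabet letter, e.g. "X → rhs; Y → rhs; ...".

A->C, B->CCB, C->AA

  step 4 ⇒ step 5: AAAAAAAACCCCAAAACCBCCCCCCCC ⇒ C·C·C·C·C·C·C·C·AA·AA·AA·AA·C·C·C·C·AA·AA·CCB·AA·AA·AA·AA·AA·AA·AA·AA
    A ↦ C
    B ↦ CCB
    C ↦ AA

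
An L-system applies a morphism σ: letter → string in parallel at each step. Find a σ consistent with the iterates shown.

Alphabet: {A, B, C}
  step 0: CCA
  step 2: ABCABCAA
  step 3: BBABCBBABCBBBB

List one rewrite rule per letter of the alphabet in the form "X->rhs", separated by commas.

A->BB, B->A, C->BC

  step 2 ⇒ step 3: ABCABCAA ⇒ BB·A·BC·BB·A·BC·BB·BB
    A ↦ BB
    B ↦ A
    C ↦ BC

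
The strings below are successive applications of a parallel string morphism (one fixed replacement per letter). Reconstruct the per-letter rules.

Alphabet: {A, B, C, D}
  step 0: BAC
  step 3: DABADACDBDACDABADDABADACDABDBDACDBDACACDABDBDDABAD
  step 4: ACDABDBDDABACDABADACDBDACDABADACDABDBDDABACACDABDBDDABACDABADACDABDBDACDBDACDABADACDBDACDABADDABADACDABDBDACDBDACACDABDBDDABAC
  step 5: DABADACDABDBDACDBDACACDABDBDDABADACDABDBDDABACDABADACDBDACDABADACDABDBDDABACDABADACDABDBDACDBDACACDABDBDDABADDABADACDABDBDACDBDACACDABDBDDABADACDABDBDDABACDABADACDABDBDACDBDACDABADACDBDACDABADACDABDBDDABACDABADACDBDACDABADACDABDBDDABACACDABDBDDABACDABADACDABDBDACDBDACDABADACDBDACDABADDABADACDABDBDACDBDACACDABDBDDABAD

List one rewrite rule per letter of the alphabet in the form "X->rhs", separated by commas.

A->DAB, B->DBD, C->AD, D->AC

  step 4 ⇒ step 5: ACDABDBDDABACDABADACDBDACDABADACDABDBDDABACACDABDBDDABACDABADACDABDBDACDBDACDABADACDBDACDABADDABADACDABDBDACDBDACACDABDBDDABAC ⇒ DAB·AD·AC·DAB·DBD·AC·DBD·AC·AC·DAB·DBD·DAB·AD·AC·DAB·DBD·DAB·AC·DAB·AD·AC·DBD·AC·DAB·AD·AC·DAB·DBD·DAB·AC·DAB·AD·AC·DAB·DBD·AC·DBD·AC·AC·DAB·DBD·DAB·AD·DAB·AD·AC·DAB·DBD·AC·DBD·AC·AC·DAB·DBD·DAB·AD·AC·DAB·DBD·DAB·AC·DAB·AD·AC·DAB·DBD·AC·DBD·AC·DAB·AD·AC·DBD·AC·DAB·AD·AC·DAB·DBD·DAB·AC·DAB·AD·AC·DBD·AC·DAB·AD·AC·DAB·DBD·DAB·AC·AC·DAB·DBD·DAB·AC·DAB·AD·AC·DAB·DBD·AC·DBD·AC·DAB·AD·AC·DBD·AC·DAB·AD·DAB·AD·AC·DAB·DBD·AC·DBD·AC·AC·DAB·DBD·DAB·AD
    A ↦ DAB
    B ↦ DBD
    C ↦ AD
    D ↦ AC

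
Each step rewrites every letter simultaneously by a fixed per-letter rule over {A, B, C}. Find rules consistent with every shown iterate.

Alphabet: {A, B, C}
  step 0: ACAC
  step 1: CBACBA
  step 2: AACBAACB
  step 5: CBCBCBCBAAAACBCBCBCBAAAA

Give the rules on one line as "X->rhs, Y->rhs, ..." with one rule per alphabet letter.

A->CB, B->A, C->A

  step 1 ⇒ step 2: CBACBA ⇒ A·A·CB·A·A·CB
    A ↦ CB
    B ↦ A
    C ↦ A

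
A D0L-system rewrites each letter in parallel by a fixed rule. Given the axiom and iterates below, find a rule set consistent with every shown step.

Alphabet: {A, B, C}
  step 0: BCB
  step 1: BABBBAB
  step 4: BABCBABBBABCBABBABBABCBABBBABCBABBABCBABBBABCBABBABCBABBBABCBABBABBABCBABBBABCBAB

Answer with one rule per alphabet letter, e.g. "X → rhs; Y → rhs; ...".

A->C, B->BAB, C->B

  step 0 ⇒ step 1: BCB ⇒ BAB·B·BAB
    B ↦ BAB
    C ↦ B
    A ↦ C  (constrained at step 1)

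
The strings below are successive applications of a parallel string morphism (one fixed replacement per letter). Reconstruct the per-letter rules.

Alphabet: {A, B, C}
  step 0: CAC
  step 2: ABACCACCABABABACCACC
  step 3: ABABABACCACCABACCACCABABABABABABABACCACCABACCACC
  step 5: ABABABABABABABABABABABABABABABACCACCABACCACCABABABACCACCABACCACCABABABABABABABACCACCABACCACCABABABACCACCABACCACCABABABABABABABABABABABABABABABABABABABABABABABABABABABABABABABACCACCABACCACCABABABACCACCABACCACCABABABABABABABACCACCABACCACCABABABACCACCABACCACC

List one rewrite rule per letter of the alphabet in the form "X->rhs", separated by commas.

A->AB, B->AB, C->ACC

  step 2 ⇒ step 3: ABACCACCABABABACCACC ⇒ AB·AB·AB·ACC·ACC·AB·ACC·ACC·AB·AB·AB·AB·AB·AB·AB·ACC·ACC·AB·ACC·ACC
    A ↦ AB
    B ↦ AB
    C ↦ ACC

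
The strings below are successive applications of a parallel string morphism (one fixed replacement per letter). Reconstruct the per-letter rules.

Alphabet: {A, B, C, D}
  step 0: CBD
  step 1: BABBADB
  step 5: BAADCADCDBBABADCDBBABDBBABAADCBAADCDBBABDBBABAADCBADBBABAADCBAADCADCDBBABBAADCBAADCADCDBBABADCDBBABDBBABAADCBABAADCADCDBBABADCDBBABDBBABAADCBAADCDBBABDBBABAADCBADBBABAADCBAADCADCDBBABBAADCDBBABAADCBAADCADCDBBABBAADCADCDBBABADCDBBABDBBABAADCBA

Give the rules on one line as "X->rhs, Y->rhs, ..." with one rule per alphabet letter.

  step 0 ⇒ step 1: CBD ⇒ BAB·BA·DB
    B ↦ BA
    C ↦ BAB
    D ↦ DB
    A ↦ ADC  (constrained at step 1)

A->ADC, B->BA, C->BAB, D->DB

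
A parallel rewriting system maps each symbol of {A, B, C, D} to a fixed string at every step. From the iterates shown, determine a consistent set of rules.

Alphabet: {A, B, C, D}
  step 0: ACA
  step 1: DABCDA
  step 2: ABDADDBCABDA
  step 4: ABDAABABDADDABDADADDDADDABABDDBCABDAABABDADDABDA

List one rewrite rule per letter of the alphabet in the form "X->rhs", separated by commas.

A->DA, B->DD, C->BC, D->AB

  step 1 ⇒ step 2: DABCDA ⇒ AB·DA·DD·BC·AB·DA
    A ↦ DA
    B ↦ DD
    C ↦ BC
    D ↦ AB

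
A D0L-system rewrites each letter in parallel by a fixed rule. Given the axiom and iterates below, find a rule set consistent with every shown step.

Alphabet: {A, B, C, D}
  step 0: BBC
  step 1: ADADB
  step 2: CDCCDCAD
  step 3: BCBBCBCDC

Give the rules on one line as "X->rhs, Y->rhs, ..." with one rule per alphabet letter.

A->CD, B->AD, C->B, D->C

  step 2 ⇒ step 3: CDCCDCAD ⇒ B·C·B·B·C·B·CD·C
    A ↦ CD
    C ↦ B
    D ↦ C
  step 0 ⇒ step 1: BBC ⇒ AD·AD·B
    B ↦ AD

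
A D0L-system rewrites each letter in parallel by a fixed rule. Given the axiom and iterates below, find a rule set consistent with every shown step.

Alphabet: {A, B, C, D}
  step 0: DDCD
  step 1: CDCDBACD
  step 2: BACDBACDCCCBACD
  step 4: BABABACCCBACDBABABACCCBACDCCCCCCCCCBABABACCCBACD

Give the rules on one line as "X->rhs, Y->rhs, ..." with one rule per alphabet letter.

A->CC, B->C, C->BA, D->CD

  step 1 ⇒ step 2: CDCDBACD ⇒ BA·CD·BA·CD·C·CC·BA·CD
    A ↦ CC
    B ↦ C
    C ↦ BA
    D ↦ CD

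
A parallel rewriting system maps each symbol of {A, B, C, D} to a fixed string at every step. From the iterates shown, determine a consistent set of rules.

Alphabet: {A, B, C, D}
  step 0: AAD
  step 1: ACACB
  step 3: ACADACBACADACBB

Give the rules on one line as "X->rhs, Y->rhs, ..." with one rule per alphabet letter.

A->AC, B->D, C->AD, D->B

  step 0 ⇒ step 1: AAD ⇒ AC·AC·B
    A ↦ AC
    D ↦ B
    B ↦ D  (constrained at step 1)
    C ↦ AD  (constrained at step 1)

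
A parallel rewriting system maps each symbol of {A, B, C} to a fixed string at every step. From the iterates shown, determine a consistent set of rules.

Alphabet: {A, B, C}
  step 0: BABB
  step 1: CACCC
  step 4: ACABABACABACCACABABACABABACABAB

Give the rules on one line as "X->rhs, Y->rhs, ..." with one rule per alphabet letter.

  step 0 ⇒ step 1: BABB ⇒ C·AC·C·C
    A ↦ AC
    B ↦ C
    C ↦ AB  (constrained at step 1)

A->AC, B->C, C->AB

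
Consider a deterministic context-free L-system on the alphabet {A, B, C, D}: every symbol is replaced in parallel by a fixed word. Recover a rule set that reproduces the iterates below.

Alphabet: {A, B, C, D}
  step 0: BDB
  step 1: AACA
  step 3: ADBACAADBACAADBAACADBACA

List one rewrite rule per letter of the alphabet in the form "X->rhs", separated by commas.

A->ADB, B->A, C->ABD, D->AC

  step 0 ⇒ step 1: BDB ⇒ A·AC·A
    B ↦ A
    D ↦ AC
    A ↦ ADB  (constrained at step 1)
    C ↦ ABD  (constrained at step 1)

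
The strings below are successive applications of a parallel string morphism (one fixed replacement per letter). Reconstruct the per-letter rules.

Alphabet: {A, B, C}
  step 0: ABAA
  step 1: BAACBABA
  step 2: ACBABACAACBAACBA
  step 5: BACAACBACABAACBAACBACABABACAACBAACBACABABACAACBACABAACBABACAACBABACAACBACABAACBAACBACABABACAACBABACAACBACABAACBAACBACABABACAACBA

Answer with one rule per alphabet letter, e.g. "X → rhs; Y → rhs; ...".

A->BA, B->AC, C->CA

  step 1 ⇒ step 2: BAACBABA ⇒ AC·BA·BA·CA·AC·BA·AC·BA
    A ↦ BA
    B ↦ AC
    C ↦ CA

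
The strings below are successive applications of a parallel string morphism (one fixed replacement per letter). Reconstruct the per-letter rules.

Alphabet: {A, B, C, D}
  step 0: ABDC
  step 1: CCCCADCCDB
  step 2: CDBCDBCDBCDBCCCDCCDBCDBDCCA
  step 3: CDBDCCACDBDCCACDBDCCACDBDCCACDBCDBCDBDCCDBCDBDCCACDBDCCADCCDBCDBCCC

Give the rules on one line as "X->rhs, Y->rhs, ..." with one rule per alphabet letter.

A->CCC, B->CA, C->CDB, D->DC

  step 2 ⇒ step 3: CDBCDBCDBCDBCCCDCCDBCDBDCCA ⇒ CDB·DC·CA·CDB·DC·CA·CDB·DC·CA·CDB·DC·CA·CDB·CDB·CDB·DC·CDB·CDB·DC·CA·CDB·DC·CA·DC·CDB·CDB·CCC
    A ↦ CCC
    B ↦ CA
    C ↦ CDB
    D ↦ DC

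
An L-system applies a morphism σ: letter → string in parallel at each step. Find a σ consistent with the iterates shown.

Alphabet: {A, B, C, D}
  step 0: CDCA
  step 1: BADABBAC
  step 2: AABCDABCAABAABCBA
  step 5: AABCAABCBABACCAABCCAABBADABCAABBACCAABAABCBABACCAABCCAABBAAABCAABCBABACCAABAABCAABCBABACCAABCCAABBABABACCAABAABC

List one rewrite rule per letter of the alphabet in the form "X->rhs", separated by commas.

  step 1 ⇒ step 2: BADABBAC ⇒ AAB·C·DAB·C·AAB·AAB·C·BA
    A ↦ C
    B ↦ AAB
    C ↦ BA
    D ↦ DAB

A->C, B->AAB, C->BA, D->DAB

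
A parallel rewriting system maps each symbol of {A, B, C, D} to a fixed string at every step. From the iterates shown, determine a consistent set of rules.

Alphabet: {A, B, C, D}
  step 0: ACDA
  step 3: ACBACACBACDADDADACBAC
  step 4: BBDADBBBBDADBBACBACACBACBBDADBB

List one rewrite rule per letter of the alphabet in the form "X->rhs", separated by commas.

  step 3 ⇒ step 4: ACBACACBACDADDADACBAC ⇒ B·B·DAD·B·B·B·B·DAD·B·B·AC·B·AC·AC·B·AC·B·B·DAD·B·B
    A ↦ B
    B ↦ DAD
    C ↦ B
    D ↦ AC

A->B, B->DAD, C->B, D->AC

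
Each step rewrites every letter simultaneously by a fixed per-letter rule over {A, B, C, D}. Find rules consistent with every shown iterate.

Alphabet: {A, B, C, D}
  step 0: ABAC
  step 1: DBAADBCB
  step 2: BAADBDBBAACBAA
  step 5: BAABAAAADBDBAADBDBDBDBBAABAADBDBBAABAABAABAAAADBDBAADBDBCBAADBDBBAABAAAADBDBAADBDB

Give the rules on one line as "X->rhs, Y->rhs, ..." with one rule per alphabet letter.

  step 1 ⇒ step 2: DBAADBCB ⇒ B·AA·DB·DB·B·AA·CB·AA
    A ↦ DB
    B ↦ AA
    C ↦ CB
    D ↦ B

A->DB, B->AA, C->CB, D->B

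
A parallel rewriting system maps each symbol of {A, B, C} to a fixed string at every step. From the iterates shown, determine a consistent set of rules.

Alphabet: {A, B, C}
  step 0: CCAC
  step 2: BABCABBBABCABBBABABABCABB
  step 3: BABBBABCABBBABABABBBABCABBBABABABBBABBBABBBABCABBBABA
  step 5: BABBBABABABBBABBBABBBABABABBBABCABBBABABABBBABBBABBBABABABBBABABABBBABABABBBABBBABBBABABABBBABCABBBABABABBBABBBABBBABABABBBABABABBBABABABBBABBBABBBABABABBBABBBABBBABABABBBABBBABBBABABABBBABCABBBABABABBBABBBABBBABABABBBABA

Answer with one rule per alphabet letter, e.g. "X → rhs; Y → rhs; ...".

A->BB, B->BA, C->BCA

  step 2 ⇒ step 3: BABCABBBABCABBBABABABCABB ⇒ BA·BB·BA·BCA·BB·BA·BA·BA·BB·BA·BCA·BB·BA·BA·BA·BB·BA·BB·BA·BB·BA·BCA·BB·BA·BA
    A ↦ BB
    B ↦ BA
    C ↦ BCA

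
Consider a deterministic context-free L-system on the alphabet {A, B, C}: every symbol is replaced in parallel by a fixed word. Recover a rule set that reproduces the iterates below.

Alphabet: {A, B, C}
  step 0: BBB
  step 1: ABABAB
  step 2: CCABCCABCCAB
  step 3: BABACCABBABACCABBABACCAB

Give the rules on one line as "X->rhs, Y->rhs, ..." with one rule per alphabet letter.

A->CC, B->AB, C->BA

  step 2 ⇒ step 3: CCABCCABCCAB ⇒ BA·BA·CC·AB·BA·BA·CC·AB·BA·BA·CC·AB
    A ↦ CC
    B ↦ AB
    C ↦ BA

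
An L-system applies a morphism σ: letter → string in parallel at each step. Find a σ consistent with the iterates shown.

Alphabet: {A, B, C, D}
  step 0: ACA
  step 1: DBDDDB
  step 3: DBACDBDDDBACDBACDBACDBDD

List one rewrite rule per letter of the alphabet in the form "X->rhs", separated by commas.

  step 0 ⇒ step 1: ACA ⇒ DB·DD·DB
    A ↦ DB
    C ↦ DD
    B ↦ AC  (constrained at step 1)
    D ↦ AB  (constrained at step 1)

A->DB, B->AC, C->DD, D->AB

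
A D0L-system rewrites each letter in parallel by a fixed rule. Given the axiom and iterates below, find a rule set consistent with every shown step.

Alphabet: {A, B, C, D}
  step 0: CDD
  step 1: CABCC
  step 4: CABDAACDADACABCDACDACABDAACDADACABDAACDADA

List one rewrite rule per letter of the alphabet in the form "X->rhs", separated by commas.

A->DA, B->A, C->CAB, D->C

  step 0 ⇒ step 1: CDD ⇒ CAB·C·C
    C ↦ CAB
    D ↦ C
    A ↦ DA  (constrained at step 1)
    B ↦ A  (constrained at step 1)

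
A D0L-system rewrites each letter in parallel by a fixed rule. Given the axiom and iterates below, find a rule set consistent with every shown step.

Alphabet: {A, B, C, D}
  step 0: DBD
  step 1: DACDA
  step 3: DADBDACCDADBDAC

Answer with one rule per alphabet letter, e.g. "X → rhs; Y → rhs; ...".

A->DB, B->C, C->B, D->DA

  step 0 ⇒ step 1: DBD ⇒ DA·C·DA
    B ↦ C
    D ↦ DA
    A ↦ DB  (constrained at step 1)
    C ↦ B  (constrained at step 1)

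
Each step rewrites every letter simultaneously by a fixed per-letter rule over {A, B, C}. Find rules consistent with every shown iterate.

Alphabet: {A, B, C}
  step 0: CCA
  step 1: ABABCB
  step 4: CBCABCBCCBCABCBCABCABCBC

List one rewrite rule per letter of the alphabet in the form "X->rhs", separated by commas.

  step 0 ⇒ step 1: CCA ⇒ AB·AB·CB
    A ↦ CB
    C ↦ AB
    B ↦ C  (constrained at step 1)

A->CB, B->C, C->AB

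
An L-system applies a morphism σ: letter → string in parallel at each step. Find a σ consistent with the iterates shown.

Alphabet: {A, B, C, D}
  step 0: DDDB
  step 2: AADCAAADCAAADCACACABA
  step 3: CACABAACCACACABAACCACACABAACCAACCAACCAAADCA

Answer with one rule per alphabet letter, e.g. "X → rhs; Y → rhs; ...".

A->CA, B->AAD, C->AC, D->BA

  step 2 ⇒ step 3: AADCAAADCAAADCACACABA ⇒ CA·CA·BA·AC·CA·CA·CA·BA·AC·CA·CA·CA·BA·AC·CA·AC·CA·AC·CA·AAD·CA
    A ↦ CA
    B ↦ AAD
    C ↦ AC
    D ↦ BA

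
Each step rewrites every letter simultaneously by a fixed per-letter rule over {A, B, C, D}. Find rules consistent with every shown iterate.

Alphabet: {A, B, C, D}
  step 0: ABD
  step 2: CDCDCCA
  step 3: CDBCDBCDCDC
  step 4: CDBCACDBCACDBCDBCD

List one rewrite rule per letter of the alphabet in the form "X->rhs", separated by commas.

  step 3 ⇒ step 4: CDBCDBCDCDC ⇒ CD·B·CA·CD·B·CA·CD·B·CD·B·CD
    B ↦ CA
    C ↦ CD
    D ↦ B
  step 2 ⇒ step 3: CDCDCCA ⇒ CD·B·CD·B·CD·CD·C
    A ↦ C

A->C, B->CA, C->CD, D->B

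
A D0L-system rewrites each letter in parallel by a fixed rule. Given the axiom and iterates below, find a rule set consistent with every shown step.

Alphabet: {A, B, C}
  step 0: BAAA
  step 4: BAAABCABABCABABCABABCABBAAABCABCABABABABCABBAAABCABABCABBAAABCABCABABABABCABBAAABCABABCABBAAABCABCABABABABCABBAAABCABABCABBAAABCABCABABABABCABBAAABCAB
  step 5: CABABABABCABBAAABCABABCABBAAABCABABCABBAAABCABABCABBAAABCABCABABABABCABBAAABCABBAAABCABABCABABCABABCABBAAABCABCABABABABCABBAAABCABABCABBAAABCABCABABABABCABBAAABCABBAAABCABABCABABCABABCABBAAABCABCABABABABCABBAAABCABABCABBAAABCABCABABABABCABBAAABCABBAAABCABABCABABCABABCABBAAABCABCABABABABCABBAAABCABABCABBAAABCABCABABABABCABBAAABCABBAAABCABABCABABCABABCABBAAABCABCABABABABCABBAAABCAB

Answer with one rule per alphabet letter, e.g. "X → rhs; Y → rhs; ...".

  step 4 ⇒ step 5: BAAABCABABCABABCABABCABBAAABCABCABABABABCABBAAABCABABCABBAAABCABCABABABABCABBAAABCABABCABBAAABCABCABABABABCABBAAABCABABCABBAAABCABCABABABABCABBAAABCAB ⇒ CAB·AB·AB·AB·CAB·BAA·AB·CAB·AB·CAB·BAA·AB·CAB·AB·CAB·BAA·AB·CAB·AB·CAB·BAA·AB·CAB·CAB·AB·AB·AB·CAB·BAA·AB·CAB·BAA·AB·CAB·AB·CAB·AB·CAB·AB·CAB·BAA·AB·CAB·CAB·AB·AB·AB·CAB·BAA·AB·CAB·AB·CAB·BAA·AB·CAB·CAB·AB·AB·AB·CAB·BAA·AB·CAB·BAA·AB·CAB·AB·CAB·AB·CAB·AB·CAB·BAA·AB·CAB·CAB·AB·AB·AB·CAB·BAA·AB·CAB·AB·CAB·BAA·AB·CAB·CAB·AB·AB·AB·CAB·BAA·AB·CAB·BAA·AB·CAB·AB·CAB·AB·CAB·AB·CAB·BAA·AB·CAB·CAB·AB·AB·AB·CAB·BAA·AB·CAB·AB·CAB·BAA·AB·CAB·CAB·AB·AB·AB·CAB·BAA·AB·CAB·BAA·AB·CAB·AB·CAB·AB·CAB·AB·CAB·BAA·AB·CAB·CAB·AB·AB·AB·CAB·BAA·AB·CAB
    A ↦ AB
    B ↦ CAB
    C ↦ BAA

A->AB, B->CAB, C->BAA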